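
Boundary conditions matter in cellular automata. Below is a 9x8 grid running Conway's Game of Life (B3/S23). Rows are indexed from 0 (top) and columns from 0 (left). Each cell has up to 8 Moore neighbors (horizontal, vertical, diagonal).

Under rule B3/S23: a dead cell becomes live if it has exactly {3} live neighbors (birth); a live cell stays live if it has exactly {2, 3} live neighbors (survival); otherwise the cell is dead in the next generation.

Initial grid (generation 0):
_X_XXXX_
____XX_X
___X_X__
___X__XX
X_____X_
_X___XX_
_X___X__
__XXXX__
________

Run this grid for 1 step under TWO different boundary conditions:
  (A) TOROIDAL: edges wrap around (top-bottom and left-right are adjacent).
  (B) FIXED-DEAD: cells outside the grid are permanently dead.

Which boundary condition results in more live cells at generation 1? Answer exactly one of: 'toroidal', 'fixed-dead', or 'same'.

Under TOROIDAL boundary, generation 1:
___X__X_
__X_____
___X_X_X
____XXXX
X_______
XX___XXX
_X_X____
__XXXX__
______X_
Population = 23

Under FIXED-DEAD boundary, generation 1:
___X__X_
__X_____
___X_X_X
____XXXX
________
XX___XX_
_X_X____
__XXXX__
___XX___
Population = 22

Comparison: toroidal=23, fixed-dead=22 -> toroidal

Answer: toroidal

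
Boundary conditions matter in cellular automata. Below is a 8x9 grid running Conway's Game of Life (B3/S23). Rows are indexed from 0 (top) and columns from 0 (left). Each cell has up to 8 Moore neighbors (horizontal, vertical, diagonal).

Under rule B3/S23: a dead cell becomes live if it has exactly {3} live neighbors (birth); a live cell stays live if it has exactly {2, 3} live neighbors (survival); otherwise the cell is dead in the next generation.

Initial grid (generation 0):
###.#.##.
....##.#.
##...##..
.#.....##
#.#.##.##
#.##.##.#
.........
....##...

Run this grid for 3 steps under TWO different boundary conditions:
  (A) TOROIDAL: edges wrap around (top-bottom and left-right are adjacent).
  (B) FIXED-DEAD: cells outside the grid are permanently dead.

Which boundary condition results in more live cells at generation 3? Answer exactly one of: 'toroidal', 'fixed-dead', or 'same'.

Under TOROIDAL boundary, generation 3:
##.......
..####.#.
.#...#...
.##......
..##.....
.##...##.
##.##..#.
..#.###..
Population = 26

Under FIXED-DEAD boundary, generation 3:
.....####
....#....
##....###
..#.....#
..##..##.
.#..#...#
.#####.#.
...####..
Population = 29

Comparison: toroidal=26, fixed-dead=29 -> fixed-dead

Answer: fixed-dead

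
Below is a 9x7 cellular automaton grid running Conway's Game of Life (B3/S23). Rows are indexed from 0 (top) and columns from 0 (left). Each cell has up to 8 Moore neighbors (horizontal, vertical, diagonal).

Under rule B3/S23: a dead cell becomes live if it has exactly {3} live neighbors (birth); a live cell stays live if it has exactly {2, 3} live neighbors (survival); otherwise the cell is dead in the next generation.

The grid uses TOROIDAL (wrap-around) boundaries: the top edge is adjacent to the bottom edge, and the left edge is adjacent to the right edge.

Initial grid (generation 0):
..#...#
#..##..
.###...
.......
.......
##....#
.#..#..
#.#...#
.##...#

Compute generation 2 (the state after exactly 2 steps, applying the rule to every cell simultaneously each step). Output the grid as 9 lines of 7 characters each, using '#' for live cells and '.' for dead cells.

Simulating step by step:
Generation 0 (given above): 19 live cells
Generation 1: 23 live cells
..#..##
#...#..
.####..
..#....
#......
##.....
..#..#.
..##.##
..##.##
Generation 2: 22 live cells
(generation 2 grid is the final answer)

Answer: ###....
#...#.#
.##.#..
..#....
#......
##....#
#.####.
.#.....
##.....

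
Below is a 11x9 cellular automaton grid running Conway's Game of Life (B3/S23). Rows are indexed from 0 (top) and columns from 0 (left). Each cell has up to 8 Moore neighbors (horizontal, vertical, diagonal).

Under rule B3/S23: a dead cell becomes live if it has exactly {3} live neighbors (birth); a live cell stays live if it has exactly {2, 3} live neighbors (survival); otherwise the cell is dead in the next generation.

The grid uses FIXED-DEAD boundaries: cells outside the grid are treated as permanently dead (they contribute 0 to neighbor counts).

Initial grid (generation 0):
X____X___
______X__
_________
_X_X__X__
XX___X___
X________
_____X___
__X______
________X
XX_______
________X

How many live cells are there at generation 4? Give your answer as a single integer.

Simulating step by step:
Generation 0 (given above): 16 live cells
Generation 1: 9 live cells
_________
_________
_________
XXX______
XXX______
XX_______
_________
_________
_X_______
_________
_________
Generation 2: 5 live cells
_________
_________
_X_______
X_X______
_________
X_X______
_________
_________
_________
_________
_________
Generation 3: 2 live cells
_________
_________
_X_______
_X_______
_________
_________
_________
_________
_________
_________
_________
Generation 4: 0 live cells
_________
_________
_________
_________
_________
_________
_________
_________
_________
_________
_________
Population at generation 4: 0

Answer: 0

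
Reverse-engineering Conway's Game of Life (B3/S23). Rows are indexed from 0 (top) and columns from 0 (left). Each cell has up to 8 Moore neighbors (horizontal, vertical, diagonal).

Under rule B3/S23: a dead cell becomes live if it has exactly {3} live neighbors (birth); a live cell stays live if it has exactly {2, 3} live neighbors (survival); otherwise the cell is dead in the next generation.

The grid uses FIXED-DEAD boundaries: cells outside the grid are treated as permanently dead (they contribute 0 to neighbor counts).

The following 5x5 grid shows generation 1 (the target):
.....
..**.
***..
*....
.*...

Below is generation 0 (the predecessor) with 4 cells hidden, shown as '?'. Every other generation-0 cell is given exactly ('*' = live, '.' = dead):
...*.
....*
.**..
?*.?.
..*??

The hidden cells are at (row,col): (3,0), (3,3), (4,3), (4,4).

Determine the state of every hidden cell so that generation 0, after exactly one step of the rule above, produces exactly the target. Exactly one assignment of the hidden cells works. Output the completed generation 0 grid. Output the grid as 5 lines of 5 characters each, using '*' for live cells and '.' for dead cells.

Answer: ...*.
....*
.**..
**...
..*..

Derivation:
Hidden generation-0 cells (in order): (3,0), (3,3), (4,3), (4,4).
A hidden cell only influences target cells in its own 3x3 neighborhood. Try each of the 2^4 = 16 assignments, step the completed generation 0 forward once under B3/S23, and compare with the target:
  (3,0)=. (3,3)=. (4,3)=. (4,4)=. -> step gives (2,0)='.' but target has '*' -> reject
  (3,0)=. (3,3)=. (4,3)=. (4,4)=* -> step gives (2,0)='.' but target has '*' -> reject
  (3,0)=. (3,3)=. (4,3)=* (4,4)=. -> step gives (2,0)='.' but target has '*' -> reject
  (3,0)=. (3,3)=. (4,3)=* (4,4)=* -> step gives (2,0)='.' but target has '*' -> reject
  (3,0)=. (3,3)=* (4,3)=. (4,4)=. -> step gives (2,0)='.' but target has '*' -> reject
  (3,0)=. (3,3)=* (4,3)=. (4,4)=* -> step gives (2,0)='.' but target has '*' -> reject
  (3,0)=. (3,3)=* (4,3)=* (4,4)=. -> step gives (2,0)='.' but target has '*' -> reject
  (3,0)=. (3,3)=* (4,3)=* (4,4)=* -> step gives (2,0)='.' but target has '*' -> reject
  (3,0)=* (3,3)=. (4,3)=. (4,4)=. -> step reproduces the target at every cell -> ACCEPT
  (3,0)=* (3,3)=. (4,3)=. (4,4)=* -> step gives (3,3)='*' but target has '.' -> reject
  (3,0)=* (3,3)=. (4,3)=* (4,4)=. -> step gives (3,3)='*' but target has '.' -> reject
  (3,0)=* (3,3)=. (4,3)=* (4,4)=* -> step gives (4,2)='*' but target has '.' -> reject
  (3,0)=* (3,3)=* (4,3)=. (4,4)=. -> step gives (2,3)='*' but target has '.' -> reject
  (3,0)=* (3,3)=* (4,3)=. (4,4)=* -> step gives (2,3)='*' but target has '.' -> reject
  (3,0)=* (3,3)=* (4,3)=* (4,4)=. -> step gives (2,3)='*' but target has '.' -> reject
  (3,0)=* (3,3)=* (4,3)=* (4,4)=* -> step gives (2,3)='*' but target has '.' -> reject
Unique solution: (3,0)=live, (3,3)=dead, (4,3)=dead, (4,4)=dead.
Check: live-neighbor counts of every cell in the completed generation 0:
00112
12331
33221
24420
23110
Applying B3/S23 to generation 0 with these counts gives:
.....
..**.
***..
*....
.*...
which matches the target exactly.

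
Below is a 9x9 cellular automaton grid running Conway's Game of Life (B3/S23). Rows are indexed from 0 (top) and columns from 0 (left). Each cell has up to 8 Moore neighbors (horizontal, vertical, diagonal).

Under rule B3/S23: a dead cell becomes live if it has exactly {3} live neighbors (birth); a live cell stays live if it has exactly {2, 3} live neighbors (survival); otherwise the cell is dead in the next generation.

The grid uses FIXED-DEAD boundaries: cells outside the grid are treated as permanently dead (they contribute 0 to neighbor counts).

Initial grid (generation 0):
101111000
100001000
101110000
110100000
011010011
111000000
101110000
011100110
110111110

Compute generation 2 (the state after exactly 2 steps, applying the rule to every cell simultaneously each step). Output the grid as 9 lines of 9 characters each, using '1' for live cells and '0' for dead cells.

Answer: 000011000
100001000
100110000
010100000
000000000
000000000
000000000
110101100
000010100

Derivation:
Simulating step by step:
Generation 0 (given above): 38 live cells
Generation 1: 22 live cells
010111000
100001000
101110000
100000000
000000000
100010000
100010000
000000010
110111010
Generation 2: 16 live cells
(generation 2 grid is the final answer)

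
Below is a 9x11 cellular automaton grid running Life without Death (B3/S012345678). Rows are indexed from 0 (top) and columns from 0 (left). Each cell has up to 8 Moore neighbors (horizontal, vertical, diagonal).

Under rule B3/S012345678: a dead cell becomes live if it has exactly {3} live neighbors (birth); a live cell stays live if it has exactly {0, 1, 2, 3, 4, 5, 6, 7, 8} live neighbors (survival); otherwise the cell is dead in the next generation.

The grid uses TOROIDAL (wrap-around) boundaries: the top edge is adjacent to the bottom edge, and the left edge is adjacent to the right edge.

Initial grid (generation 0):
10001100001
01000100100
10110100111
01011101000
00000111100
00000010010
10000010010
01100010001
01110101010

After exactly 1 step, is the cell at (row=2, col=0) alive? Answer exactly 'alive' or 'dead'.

Simulating step by step:
Generation 0 (given above): 38 live cells
Generation 1: 56 live cells
10011100111
01110110100
10110101111
11011101001
00000111100
00000010011
11000111010
01110111111
01110101010

Cell (2,0) at generation 1: 1 -> alive

Answer: alive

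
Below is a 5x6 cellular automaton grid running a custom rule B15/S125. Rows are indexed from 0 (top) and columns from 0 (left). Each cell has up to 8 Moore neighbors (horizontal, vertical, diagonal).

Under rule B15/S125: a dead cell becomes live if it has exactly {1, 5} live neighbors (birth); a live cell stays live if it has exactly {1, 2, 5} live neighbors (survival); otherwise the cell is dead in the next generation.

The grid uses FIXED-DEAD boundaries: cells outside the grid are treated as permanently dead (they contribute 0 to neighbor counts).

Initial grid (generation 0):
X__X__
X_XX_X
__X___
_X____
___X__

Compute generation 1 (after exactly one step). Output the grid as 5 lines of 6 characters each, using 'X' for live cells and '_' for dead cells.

Simulating step by step:
Generation 0 (given above): 9 live cells
Generation 1: 11 live cells
(generation 1 grid is the final answer)

Answer: X__X_X
X_____
_____X
XX__X_
XX__X_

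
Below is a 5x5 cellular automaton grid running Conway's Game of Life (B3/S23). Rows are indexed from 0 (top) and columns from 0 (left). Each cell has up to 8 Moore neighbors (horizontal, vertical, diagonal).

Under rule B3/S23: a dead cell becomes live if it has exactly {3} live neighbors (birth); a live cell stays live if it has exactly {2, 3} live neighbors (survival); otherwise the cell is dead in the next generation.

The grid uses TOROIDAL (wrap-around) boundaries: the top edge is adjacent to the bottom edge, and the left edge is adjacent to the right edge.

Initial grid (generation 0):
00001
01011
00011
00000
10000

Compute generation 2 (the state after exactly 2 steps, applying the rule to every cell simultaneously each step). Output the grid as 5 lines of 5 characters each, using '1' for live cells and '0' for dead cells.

Simulating step by step:
Generation 0 (given above): 7 live cells
Generation 1: 8 live cells
00011
00100
10111
00001
00000
Generation 2: 12 live cells
(generation 2 grid is the final answer)

Answer: 00010
11100
11101
10001
00011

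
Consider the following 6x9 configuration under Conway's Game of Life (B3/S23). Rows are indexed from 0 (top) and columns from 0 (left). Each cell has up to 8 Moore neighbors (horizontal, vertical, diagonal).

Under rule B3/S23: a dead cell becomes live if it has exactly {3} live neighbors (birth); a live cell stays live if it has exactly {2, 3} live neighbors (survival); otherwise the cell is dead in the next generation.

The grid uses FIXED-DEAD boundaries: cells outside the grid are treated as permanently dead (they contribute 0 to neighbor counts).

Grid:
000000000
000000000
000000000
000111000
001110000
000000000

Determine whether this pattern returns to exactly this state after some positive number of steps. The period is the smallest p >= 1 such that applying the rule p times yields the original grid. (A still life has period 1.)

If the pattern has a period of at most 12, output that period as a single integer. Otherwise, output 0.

Answer: 2

Derivation:
Simulating and comparing each generation to the original:
Gen 0 (original, given above): 6 live cells
Gen 1: 6 live cells, differs from original
Gen 2: 6 live cells, MATCHES original -> period = 2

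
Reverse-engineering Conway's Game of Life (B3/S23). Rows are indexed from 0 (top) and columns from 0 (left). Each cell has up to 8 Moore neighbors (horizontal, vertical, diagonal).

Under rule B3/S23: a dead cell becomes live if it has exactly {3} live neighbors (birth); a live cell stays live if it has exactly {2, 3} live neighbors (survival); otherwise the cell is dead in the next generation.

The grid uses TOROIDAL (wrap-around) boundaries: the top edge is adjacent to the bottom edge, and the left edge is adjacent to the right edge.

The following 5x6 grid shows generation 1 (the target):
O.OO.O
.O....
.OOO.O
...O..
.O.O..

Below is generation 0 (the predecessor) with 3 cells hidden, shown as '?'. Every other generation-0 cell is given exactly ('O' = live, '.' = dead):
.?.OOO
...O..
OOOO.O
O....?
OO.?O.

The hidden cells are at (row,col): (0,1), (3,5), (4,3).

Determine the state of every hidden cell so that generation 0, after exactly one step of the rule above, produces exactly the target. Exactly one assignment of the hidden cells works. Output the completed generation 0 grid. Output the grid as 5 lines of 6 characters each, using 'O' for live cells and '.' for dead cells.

Hidden generation-0 cells (in order): (0,1), (3,5), (4,3).
A hidden cell only influences target cells in its own 3x3 neighborhood. Try each of the 2^3 = 8 assignments, step the completed generation 0 forward once under B3/S23, and compare with the target:
  (0,1)=. (3,5)=. (4,3)=. -> step gives (2,0)='O' but target has '.' -> reject
  (0,1)=. (3,5)=. (4,3)=O -> step gives (0,2)='.' but target has 'O' -> reject
  (0,1)=. (3,5)=O (4,3)=. -> step reproduces the target at every cell -> ACCEPT
  (0,1)=. (3,5)=O (4,3)=O -> step gives (0,2)='.' but target has 'O' -> reject
  (0,1)=O (3,5)=. (4,3)=. -> step gives (0,0)='.' but target has 'O' -> reject
  (0,1)=O (3,5)=. (4,3)=O -> step gives (0,0)='.' but target has 'O' -> reject
  (0,1)=O (3,5)=O (4,3)=. -> step gives (0,0)='.' but target has 'O' -> reject
  (0,1)=O (3,5)=O (4,3)=O -> step gives (0,0)='.' but target has 'O' -> reject
Unique solution: (0,1)=dead, (3,5)=live, (4,3)=dead.
Check: live-neighbor counts of every cell in the completed generation 0:
323343
435464
433243
664345
422346
Applying B3/S23 to generation 0 with these counts gives:
O.OO.O
.O....
.OOO.O
...O..
.O.O..
which matches the target exactly.

Answer: ...OOO
...O..
OOOO.O
O....O
OO..O.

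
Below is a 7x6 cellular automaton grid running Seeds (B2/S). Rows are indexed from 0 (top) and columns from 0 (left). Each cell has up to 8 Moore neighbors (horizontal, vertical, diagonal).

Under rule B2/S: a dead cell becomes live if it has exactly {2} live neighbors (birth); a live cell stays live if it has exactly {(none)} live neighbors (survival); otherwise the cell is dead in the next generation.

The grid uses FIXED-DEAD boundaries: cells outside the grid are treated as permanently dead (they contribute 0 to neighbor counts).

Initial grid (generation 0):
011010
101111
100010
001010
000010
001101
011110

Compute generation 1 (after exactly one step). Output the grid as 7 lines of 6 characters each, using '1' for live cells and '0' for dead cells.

Answer: 100000
000000
000000
010000
010000
000000
000001

Derivation:
Simulating step by step:
Generation 0 (given above): 20 live cells
Generation 1: 4 live cells
(generation 1 grid is the final answer)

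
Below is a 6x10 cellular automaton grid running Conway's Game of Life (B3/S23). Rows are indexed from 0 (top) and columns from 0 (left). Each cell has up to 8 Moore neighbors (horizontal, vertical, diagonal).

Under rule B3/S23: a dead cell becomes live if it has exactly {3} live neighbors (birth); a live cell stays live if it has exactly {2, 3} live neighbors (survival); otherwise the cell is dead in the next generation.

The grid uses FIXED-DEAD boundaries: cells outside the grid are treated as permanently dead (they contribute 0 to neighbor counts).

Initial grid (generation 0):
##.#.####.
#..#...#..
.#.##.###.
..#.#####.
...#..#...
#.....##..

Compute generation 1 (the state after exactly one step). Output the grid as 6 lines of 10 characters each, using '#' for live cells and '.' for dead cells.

Answer: ###.#.###.
#..#......
.#........
..#.....#.
...##...#.
......##..

Derivation:
Simulating step by step:
Generation 0 (given above): 27 live cells
Generation 1: 17 live cells
(generation 1 grid is the final answer)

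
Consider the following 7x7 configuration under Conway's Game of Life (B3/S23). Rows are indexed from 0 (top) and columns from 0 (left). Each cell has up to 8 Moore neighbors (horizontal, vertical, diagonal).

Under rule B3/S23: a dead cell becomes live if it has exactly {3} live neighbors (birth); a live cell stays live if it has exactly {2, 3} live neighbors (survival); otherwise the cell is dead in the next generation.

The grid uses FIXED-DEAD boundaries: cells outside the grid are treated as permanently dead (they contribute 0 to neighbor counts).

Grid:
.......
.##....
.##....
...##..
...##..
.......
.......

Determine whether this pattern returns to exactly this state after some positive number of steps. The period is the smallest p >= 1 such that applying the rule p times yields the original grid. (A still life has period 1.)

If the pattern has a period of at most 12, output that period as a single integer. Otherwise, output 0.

Answer: 2

Derivation:
Simulating and comparing each generation to the original:
Gen 0 (original, given above): 8 live cells
Gen 1: 6 live cells, differs from original
Gen 2: 8 live cells, MATCHES original -> period = 2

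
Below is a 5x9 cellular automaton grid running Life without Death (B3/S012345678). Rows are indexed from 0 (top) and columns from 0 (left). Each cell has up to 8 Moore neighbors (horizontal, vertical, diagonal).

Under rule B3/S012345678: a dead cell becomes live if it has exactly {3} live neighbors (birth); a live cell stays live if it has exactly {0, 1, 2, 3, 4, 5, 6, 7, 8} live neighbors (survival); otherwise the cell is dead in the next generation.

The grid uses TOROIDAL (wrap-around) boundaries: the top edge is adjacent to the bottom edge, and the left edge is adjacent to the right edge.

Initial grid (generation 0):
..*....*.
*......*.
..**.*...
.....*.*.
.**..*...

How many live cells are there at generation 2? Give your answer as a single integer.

Answer: 29

Derivation:
Simulating step by step:
Generation 0 (given above): 12 live cells
Generation 1: 23 live cells
..*...***
****..***
..****..*
.*.*.*.*.
.**..*...
Generation 2: 29 live cells
..*..****
****..***
..****..*
**.*.*.*.
******..*
Population at generation 2: 29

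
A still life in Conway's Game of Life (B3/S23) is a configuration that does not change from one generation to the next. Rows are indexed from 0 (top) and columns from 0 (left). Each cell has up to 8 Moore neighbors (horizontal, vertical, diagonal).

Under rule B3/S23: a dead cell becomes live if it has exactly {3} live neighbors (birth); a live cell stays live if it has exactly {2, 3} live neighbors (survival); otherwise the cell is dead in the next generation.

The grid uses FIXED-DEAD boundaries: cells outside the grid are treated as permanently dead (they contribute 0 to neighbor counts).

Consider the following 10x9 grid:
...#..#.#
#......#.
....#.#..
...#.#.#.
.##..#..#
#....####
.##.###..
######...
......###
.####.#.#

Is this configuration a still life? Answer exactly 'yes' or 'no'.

Answer: no

Derivation:
Compute generation 1 and compare to generation 0 (given above):
Generation 1:
.......#.
.....###.
....####.
..##.#.#.
.##..#..#
#..#....#
.........
#........
#.....#.#
..##.##.#
Cell (0,3) differs: gen0=1 vs gen1=0 -> NOT a still life.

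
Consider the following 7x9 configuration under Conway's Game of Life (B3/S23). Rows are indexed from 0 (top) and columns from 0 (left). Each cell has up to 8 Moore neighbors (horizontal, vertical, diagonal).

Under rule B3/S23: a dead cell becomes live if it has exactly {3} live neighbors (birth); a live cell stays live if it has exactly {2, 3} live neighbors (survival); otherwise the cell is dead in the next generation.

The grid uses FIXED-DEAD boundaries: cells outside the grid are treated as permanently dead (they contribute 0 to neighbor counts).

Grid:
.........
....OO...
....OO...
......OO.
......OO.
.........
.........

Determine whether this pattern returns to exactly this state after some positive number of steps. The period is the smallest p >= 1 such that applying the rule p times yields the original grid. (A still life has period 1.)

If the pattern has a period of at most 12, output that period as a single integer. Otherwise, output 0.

Answer: 2

Derivation:
Simulating and comparing each generation to the original:
Gen 0 (original, given above): 8 live cells
Gen 1: 6 live cells, differs from original
Gen 2: 8 live cells, MATCHES original -> period = 2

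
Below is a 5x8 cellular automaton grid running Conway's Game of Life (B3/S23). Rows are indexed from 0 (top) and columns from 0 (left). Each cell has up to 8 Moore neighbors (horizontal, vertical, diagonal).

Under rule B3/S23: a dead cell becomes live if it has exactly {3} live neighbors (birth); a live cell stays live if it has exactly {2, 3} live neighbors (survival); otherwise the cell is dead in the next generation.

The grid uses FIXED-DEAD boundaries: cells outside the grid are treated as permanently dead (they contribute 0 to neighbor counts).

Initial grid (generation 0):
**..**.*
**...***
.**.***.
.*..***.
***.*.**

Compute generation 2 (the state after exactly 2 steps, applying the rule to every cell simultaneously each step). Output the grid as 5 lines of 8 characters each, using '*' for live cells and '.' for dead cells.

Simulating step by step:
Generation 0 (given above): 25 live cells
Generation 1: 16 live cells
**..**.*
...*...*
..**....
........
*****.**
Generation 2: 11 live cells
(generation 2 grid is the final answer)

Answer: ....*.*.
.*.*..*.
..**....
....*...
.***....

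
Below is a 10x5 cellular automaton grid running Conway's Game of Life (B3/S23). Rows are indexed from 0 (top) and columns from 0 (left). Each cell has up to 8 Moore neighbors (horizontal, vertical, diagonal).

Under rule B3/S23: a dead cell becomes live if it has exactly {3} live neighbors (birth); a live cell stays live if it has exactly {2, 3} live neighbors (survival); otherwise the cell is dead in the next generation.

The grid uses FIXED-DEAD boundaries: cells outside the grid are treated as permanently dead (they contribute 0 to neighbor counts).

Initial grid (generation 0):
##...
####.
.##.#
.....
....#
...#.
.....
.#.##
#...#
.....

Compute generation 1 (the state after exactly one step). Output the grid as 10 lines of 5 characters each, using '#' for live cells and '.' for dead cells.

Answer: #....
...#.
#....
...#.
.....
.....
..###
...##
...##
.....

Derivation:
Simulating step by step:
Generation 0 (given above): 16 live cells
Generation 1: 11 live cells
(generation 1 grid is the final answer)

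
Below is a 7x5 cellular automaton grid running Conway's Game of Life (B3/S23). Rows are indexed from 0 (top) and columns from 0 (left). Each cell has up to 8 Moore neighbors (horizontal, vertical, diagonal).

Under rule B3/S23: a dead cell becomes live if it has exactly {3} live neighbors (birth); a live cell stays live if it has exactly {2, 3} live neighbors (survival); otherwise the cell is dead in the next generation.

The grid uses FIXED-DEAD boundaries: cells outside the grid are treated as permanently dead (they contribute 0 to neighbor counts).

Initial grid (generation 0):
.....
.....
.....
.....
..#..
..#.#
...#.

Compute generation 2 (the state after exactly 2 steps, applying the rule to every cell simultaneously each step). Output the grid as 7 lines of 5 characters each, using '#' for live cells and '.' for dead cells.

Simulating step by step:
Generation 0 (given above): 4 live cells
Generation 1: 3 live cells
.....
.....
.....
.....
...#.
..#..
...#.
Generation 2: 2 live cells
(generation 2 grid is the final answer)

Answer: .....
.....
.....
.....
.....
..##.
.....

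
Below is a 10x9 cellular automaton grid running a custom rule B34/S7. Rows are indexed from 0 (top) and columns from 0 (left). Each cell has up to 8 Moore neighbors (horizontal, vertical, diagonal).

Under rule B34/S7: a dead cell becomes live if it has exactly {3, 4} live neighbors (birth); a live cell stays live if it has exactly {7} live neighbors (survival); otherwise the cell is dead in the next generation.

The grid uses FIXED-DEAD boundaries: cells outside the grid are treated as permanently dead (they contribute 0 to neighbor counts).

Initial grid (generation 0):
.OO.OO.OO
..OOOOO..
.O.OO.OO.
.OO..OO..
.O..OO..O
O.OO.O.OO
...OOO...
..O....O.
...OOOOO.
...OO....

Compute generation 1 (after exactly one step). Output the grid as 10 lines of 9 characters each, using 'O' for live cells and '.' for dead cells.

Simulating step by step:
Generation 0 (given above): 42 live cells
Generation 1: 19 live cells
(generation 1 grid is the final answer)

Answer: ......O..
.O......O
.........
O..O...O.
O..O...O.
.O....O..
.OO...OOO
.........
..O......
.....OO..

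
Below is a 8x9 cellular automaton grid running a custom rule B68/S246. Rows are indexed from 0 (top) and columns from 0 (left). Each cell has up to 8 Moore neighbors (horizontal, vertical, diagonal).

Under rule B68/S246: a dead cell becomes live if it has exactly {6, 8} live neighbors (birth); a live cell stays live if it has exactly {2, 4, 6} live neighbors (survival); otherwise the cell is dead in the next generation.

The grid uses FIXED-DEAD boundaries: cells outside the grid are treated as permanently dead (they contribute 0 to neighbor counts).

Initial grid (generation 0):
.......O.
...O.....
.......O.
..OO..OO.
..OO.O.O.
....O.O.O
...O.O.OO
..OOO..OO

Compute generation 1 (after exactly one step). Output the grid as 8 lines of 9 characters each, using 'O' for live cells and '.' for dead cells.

Simulating step by step:
Generation 0 (given above): 23 live cells
Generation 1: 9 live cells
(generation 1 grid is the final answer)

Answer: .........
.........
.......O.
......O..
...O...O.
....O.O..
...O....O
..O......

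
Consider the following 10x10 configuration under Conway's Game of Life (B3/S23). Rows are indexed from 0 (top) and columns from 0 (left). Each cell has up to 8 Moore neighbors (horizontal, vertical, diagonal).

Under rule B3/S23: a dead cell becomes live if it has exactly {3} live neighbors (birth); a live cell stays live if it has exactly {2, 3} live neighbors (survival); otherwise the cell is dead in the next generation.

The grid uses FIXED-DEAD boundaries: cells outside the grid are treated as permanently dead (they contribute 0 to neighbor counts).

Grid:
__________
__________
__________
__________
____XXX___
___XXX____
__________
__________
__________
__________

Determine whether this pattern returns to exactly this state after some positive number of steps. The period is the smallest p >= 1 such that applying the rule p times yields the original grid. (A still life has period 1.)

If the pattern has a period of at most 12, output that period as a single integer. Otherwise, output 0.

Simulating and comparing each generation to the original:
Gen 0 (original, given above): 6 live cells
Gen 1: 6 live cells, differs from original
Gen 2: 6 live cells, MATCHES original -> period = 2

Answer: 2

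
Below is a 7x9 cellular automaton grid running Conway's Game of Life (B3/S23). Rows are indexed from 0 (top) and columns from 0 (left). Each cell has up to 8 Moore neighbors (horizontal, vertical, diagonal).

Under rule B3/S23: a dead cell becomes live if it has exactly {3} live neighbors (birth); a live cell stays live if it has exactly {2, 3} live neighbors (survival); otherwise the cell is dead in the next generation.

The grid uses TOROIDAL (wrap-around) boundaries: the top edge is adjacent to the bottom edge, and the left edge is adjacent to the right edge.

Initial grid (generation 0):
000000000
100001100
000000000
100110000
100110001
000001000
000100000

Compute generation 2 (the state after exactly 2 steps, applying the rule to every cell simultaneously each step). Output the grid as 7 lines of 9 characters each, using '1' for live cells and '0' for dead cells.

Simulating step by step:
Generation 0 (given above): 12 live cells
Generation 1: 11 live cells
000000000
000000000
000011000
100110001
100101001
000100000
000000000
Generation 2: 11 live cells
(generation 2 grid is the final answer)

Answer: 000000000
000000000
000111000
100100001
101100001
000010000
000000000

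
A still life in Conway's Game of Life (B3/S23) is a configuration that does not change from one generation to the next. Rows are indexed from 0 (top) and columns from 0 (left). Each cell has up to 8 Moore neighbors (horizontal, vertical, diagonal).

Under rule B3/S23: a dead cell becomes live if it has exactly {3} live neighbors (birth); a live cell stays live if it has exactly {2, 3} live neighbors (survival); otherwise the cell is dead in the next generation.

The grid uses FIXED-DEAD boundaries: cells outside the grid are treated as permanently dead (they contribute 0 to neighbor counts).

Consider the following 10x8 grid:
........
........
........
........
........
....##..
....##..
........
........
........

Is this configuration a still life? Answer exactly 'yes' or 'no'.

Answer: yes

Derivation:
Compute generation 1 and compare to generation 0 (given above):
Generation 1:
........
........
........
........
........
....##..
....##..
........
........
........
The grids are IDENTICAL -> still life.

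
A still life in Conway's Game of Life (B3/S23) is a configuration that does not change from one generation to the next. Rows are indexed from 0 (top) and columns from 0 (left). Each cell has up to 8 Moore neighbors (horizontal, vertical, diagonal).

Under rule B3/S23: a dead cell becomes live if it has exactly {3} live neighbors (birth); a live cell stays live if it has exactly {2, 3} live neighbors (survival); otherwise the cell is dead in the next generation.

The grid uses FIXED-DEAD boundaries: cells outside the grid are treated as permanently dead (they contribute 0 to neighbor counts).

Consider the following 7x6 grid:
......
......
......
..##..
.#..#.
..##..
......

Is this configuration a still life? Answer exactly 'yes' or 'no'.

Compute generation 1 and compare to generation 0 (given above):
Generation 1:
......
......
......
..##..
.#..#.
..##..
......
The grids are IDENTICAL -> still life.

Answer: yes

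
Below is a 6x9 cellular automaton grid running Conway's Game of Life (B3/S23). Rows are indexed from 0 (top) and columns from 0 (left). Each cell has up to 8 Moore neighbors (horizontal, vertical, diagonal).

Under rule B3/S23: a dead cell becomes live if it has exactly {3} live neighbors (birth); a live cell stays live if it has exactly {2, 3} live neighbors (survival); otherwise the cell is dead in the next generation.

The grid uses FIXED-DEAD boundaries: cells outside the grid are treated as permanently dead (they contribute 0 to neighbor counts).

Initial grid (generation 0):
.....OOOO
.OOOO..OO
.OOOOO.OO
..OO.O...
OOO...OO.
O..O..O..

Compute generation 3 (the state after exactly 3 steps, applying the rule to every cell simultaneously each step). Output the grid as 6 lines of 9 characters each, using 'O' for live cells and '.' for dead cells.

Answer: ..O.O....
..O..OO.O
........O
........O
.......OO
.........

Derivation:
Simulating step by step:
Generation 0 (given above): 28 live cells
Generation 1: 22 live cells
..OOOOO.O
.O.......
.....O.OO
O....O..O
O...OOOO.
O.O...OO.
Generation 2: 16 live cells
..OOOO...
..OO....O
......OOO
........O
O...O...O
.O.....O.
Generation 3: 10 live cells
(generation 3 grid is the final answer)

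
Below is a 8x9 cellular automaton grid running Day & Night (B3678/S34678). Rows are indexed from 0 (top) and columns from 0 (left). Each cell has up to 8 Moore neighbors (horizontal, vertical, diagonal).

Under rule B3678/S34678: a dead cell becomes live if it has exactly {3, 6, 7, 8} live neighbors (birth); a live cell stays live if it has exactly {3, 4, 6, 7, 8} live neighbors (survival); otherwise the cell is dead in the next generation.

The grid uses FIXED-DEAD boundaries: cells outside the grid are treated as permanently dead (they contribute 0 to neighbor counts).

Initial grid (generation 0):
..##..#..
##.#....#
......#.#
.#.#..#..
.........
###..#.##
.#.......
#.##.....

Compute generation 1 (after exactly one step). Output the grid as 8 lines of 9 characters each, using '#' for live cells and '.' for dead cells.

Answer: .##......
.........
##.......
.......#.
#.....##.
.#.......
...#.....
.#.......

Derivation:
Simulating step by step:
Generation 0 (given above): 22 live cells
Generation 1: 11 live cells
(generation 1 grid is the final answer)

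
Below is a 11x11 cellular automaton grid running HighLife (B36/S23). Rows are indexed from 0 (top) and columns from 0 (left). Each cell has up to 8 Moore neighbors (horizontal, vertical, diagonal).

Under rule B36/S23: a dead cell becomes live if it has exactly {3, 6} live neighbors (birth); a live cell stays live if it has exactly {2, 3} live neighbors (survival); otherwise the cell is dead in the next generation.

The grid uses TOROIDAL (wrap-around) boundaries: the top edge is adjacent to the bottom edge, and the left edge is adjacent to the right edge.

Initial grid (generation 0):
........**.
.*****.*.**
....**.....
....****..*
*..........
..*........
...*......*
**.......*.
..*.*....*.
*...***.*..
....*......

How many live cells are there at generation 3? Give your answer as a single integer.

Answer: 35

Derivation:
Simulating step by step:
Generation 0 (given above): 33 live cells
Generation 1: 41 live cells
..*..*..***
..**.**..**
*.*...*****
....*.*....
.....**....
...........
***.......*
****.....*.
*..**...**.
....*......
....*..***.
Generation 2: 38 live cells
..*..*.....
..****..*..
***.*...*..
........***
.....**....
**.........
...*......*
....*...***
*...*...**.
....**.*..*
...***.*..*
Generation 3: 35 live cells
..**.......
.....*.....
***.**.**.*
**...*.****
*........**
*..........
..........*
*..**...*..
*..**..*...
*......*..*
...*.......
Population at generation 3: 35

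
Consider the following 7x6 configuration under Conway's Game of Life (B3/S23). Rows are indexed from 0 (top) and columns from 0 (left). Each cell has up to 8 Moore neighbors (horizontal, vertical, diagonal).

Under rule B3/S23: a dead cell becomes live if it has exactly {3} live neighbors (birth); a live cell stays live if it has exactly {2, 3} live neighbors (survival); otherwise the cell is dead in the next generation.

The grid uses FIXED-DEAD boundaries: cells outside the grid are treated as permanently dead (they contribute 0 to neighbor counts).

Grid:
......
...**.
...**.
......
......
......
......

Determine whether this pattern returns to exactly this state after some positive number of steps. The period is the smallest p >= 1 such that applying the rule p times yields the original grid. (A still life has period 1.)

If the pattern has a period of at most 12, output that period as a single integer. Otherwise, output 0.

Answer: 1

Derivation:
Simulating and comparing each generation to the original:
Gen 0 (original, given above): 4 live cells
Gen 1: 4 live cells, MATCHES original -> period = 1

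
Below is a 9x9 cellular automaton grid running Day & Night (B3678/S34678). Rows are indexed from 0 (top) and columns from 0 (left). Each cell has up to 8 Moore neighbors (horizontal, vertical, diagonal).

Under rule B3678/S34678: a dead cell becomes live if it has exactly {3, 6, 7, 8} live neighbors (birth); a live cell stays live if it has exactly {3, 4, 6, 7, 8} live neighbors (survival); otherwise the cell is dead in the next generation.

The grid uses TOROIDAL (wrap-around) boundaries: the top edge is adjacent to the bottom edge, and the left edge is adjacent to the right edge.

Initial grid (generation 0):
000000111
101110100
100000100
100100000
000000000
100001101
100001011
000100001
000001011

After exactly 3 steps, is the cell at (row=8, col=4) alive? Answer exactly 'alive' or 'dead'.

Answer: alive

Derivation:
Simulating step by step:
Generation 0 (given above): 25 live cells
Generation 1: 22 live cells
100110101
010000100
001011001
000000000
100000001
100000101
100010010
000010000
100000001
Generation 2: 21 live cells
110001001
001000001
000000000
100000001
100000011
110000000
000001000
100000000
100111011
Generation 3: 17 live cells
011100100
010000000
100000001
100000011
000000000
100000000
110000000
000001100
000010100

Cell (8,4) at generation 3: 1 -> alive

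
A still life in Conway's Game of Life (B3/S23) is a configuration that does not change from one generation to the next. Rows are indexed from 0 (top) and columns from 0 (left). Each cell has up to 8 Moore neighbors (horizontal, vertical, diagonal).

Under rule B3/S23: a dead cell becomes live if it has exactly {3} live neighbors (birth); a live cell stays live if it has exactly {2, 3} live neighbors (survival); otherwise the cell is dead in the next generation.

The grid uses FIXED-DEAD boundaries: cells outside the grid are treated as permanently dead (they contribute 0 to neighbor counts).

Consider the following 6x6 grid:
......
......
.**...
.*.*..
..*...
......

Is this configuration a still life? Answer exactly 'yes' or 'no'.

Answer: yes

Derivation:
Compute generation 1 and compare to generation 0 (given above):
Generation 1:
......
......
.**...
.*.*..
..*...
......
The grids are IDENTICAL -> still life.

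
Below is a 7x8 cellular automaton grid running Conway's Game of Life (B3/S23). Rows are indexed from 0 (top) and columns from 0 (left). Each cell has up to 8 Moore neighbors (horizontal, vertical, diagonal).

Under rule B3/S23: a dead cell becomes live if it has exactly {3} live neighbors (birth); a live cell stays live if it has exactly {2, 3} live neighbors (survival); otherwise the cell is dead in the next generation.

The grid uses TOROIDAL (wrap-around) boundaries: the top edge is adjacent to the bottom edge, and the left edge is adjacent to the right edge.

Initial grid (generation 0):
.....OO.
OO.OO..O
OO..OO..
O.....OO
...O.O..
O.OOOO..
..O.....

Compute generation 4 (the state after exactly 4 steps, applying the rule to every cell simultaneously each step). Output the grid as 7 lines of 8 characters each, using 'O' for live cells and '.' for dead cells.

Answer: ........
......O.
.....O.O
....O.OO
..OOO.OO
......OO
........

Derivation:
Simulating step by step:
Generation 0 (given above): 22 live cells
Generation 1: 31 live cells
OOOOOOOO
.OOO...O
..OOOO..
OO....OO
OOOO.O..
.OO..O..
.OO...O.
Generation 2: 13 live cells
....OO..
.......O
....OO..
......OO
...OOO..
....OOO.
........
Generation 3: 10 live cells
........
......O.
.....O.O
...O..O.
...O...O
...O..O.
......O.
Generation 4: 13 live cells
(generation 4 grid is the final answer)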